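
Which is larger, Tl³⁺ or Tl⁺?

Both ions have Z = 81 protons, but Tl³⁺ has lost more electrons, so its remaining electrons feel a larger effective nuclear charge per electron and are pulled in more tightly.
Higher positive charge → smaller ion, so Tl⁺ > Tl³⁺.

Tl⁺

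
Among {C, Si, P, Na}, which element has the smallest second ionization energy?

Si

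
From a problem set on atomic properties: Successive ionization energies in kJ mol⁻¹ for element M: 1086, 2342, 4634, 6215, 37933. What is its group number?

Group 14

Look for the largest jump between consecutive ionization energies: IE5/IE4 ≈ 6.1, far larger than any earlier ratio.
That jump marks the point where a core electron is being removed. So the atom has 4 valence electrons.
A main-group element with 4 valence electrons is in group 14.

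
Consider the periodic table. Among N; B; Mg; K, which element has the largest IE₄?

Consider each +3 ion: N³⁺ still has 2 valence electrons; B³⁺ is the bare [He] core; Mg³⁺ is already 1 electron into the core; K³⁺ is already 2 electrons into the core.
Usually core removal costs more than valence removal, but here the competition is close: a tightly held n=2 valence electron can cost more to remove than an n=3 core electron, so the actual values have to decide it.
The numbers (kJ/mol): N 7475, B 25026, Mg 10543, K 5877.
Overall IE_4 order: K < N < Mg < B.

B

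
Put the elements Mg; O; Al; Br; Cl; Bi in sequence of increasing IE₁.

Al < Bi < Mg < Br < Cl < O

O is in period 2, group 16; Mg is in period 3, group 2; Al is in period 3, group 13; Cl is in period 3, group 17; Br is in period 4, group 17; Bi is in period 6, group 15.
First ionization energy rises across a period (greater Z_eff holds electrons more tightly) and falls down a group (valence electrons are farther from the nucleus).
These span different periods and groups, so the two trends combine.
Bi > Al: period and group pull opposite ways; the across-period shift dominates (703 vs 578 kJ/mol).
Mg > Bi: period and group pull opposite ways; the down-group shift dominates (738 vs 703 kJ/mol).
Br > Mg: the two effects oppose for this pair; the across-period effect wins (1140 vs 738 kJ/mol).
Cl > Br: they share group 17; the group trend gives Cl the larger value.
O > Cl: period and group pull opposite ways; the down-group shift dominates (1314 vs 1251 kJ/mol).
Note the exception: Mg has a higher first ionization energy than Al, contrary to the simple trend — Al's single 3p electron is easier to remove than one from Mg's filled 3s².
Approximate values (kJ/mol): O 1314, Mg 738, Al 578, Cl 1251, Br 1140, Bi 703.
So from lowest to highest: Al < Bi < Mg < Br < Cl < O.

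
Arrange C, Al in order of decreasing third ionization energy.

The third ionization energy removes an electron from the +2 ion. For each element: C²⁺ still has 2 valence electrons; Al²⁺ still has 1 valence electron.
All are still removing valence electrons, so compare the +2 ions as you would atoms: IE_3 generally rises across a period (higher Z_eff) and falls down a group (larger shell), subject to the usual subshell exceptions.
Valence configurations: C²⁺ [He]2s², Al²⁺ [Ne]3s¹.
Approximate IE_3 values (kJ/mol): C 4620, Al 2745.
Overall IE_3 order: Al < C.

C > Al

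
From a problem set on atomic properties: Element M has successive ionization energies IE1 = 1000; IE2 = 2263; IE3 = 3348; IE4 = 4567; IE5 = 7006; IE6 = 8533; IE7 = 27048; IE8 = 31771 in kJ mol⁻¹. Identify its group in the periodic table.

Look for the largest jump between consecutive ionization energies: IE7/IE6 ≈ 3.2, far larger than any earlier ratio.
That jump marks the point where a core electron is being removed. So the atom has 6 valence electrons.
A main-group element with 6 valence electrons is in group 16.

Group 16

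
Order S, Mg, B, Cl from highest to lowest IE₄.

After 3 electrons have been removed, what remains? S³⁺ still has 3 valence electrons; Mg³⁺ is already 1 electron into the core; B³⁺ is the bare [He] core; Cl³⁺ still has 4 valence electrons.
Pulling an electron out of a noble-gas core costs far more than removing a remaining valence electron, so Mg and B sit at the high end of IE_4.
Valence configurations: S³⁺ [Ne]3s²3p¹, Cl³⁺ [Ne]3s²3p².
Tabulated IE_4 (kJ/mol): S 4556, Mg 10543, B 25026, Cl 5159.
Overall IE_4 order: S < Cl < Mg < B.

B > Mg > Cl > S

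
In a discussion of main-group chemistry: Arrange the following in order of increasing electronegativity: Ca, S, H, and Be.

Smaller atoms with higher effective nuclear charge are more electronegative.
These span different periods and groups, so the two trends combine.
Be > Ca: Be sits above Ca in group 2, so the down-group effect alone puts Be higher.
H > Be: period and group pull opposite ways; the down-group shift dominates (2.20 vs 1.57).
S > H: the two effects oppose for this pair; the across-period effect wins (2.58 vs 2.20).
Tabulated electronegativity (Pauling): H 2.20, Be 1.57, S 2.58, Ca 1.00.
So from lowest to highest: Ca < Be < H < S.

Ca, Be, H, S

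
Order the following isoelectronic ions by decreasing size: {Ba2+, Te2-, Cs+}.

All of these have 54 electrons, so size is governed by nuclear charge alone: the more protons, the stronger the pull on the same electron cloud, and the smaller the ion.
Nuclear charges: Ba2+ (Z=56), Cs+ (Z=55), Te2- (Z=52).
Largest to smallest: Te2- > Cs+ > Ba2+.

Te2-, Cs+, Ba2+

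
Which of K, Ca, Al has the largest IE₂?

K

Consider each +1 ion: K⁺ is the bare [Ar] core; Ca⁺ still has 1 valence electron; Al⁺ still has 2 valence electrons.
Breaking into a closed-shell core is much more expensive than removing a leftover valence electron — K has the largest IE_2 here.
Valence configurations: Ca⁺ [Ar]4s¹, Al⁺ [Ne]3s².
The numbers (kJ/mol): K 3052, Ca 1145, Al 1817.
Overall IE_2 order: Ca < Al < K.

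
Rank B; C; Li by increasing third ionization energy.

The third ionization energy removes an electron from the +2 ion. For each element: B²⁺ still has 1 valence electron; C²⁺ still has 2 valence electrons; Li²⁺ is already 1 electron into the core.
Pulling an electron out of a noble-gas core costs far more than removing a remaining valence electron, so Li sits at the high end of IE_3.
Valence configurations: B²⁺ [He]2s¹, C²⁺ [He]2s².
Tabulated IE_3 (kJ/mol): B 3660, C 4620, Li 11815.
Putting it together, IE_3: B < C < Li.

B < C < Li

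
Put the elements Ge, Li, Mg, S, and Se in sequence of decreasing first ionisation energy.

S > Se > Ge > Mg > Li

First ionization energy rises across a period (greater Z_eff holds electrons more tightly) and falls down a group (valence electrons are farther from the nucleus).
These span different periods and groups, so the two trends combine.
Mg > Li: period and group pull opposite ways; the across-period shift dominates (738 vs 520 kJ/mol).
Ge > Mg: period and group pull opposite ways; the across-period shift dominates (762 vs 738 kJ/mol).
Se > Ge: both are in period 4; the period trend gives Se the larger value.
S > Se: they share group 16; the group trend gives S the larger value.
For reference (kJ/mol): Li 520, Mg 738, S 1000, Ge 762, Se 941.
So from highest to lowest: S > Se > Ge > Mg > Li.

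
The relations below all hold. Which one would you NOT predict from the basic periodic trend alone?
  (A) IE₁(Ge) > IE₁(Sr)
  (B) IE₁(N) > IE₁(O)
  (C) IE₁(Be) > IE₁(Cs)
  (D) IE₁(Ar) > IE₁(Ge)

The general trend: IE₁ increases across a period and decreases down a group.
(A) Ge (period 4, group 14) vs Sr (period 5, group 2): the stated order agrees with the simple trend.
(B) N (period 2, group 15) vs O (period 2, group 16): the stated order contradicts the simple trend.
(C) Be (period 2, group 2) vs Cs (period 6, group 1): the stated order agrees with the simple trend.
(D) Ar (period 3, group 18) vs Ge (period 4, group 14): the stated order agrees with the simple trend.
The exception is (B): pairing an electron in O's 2p⁴ costs repulsion energy, so O ionizes more easily than half-filled N (2p³).

(B)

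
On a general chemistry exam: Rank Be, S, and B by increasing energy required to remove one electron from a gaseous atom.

B < Be < S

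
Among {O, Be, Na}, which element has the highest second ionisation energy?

Na

After 1 electron has been removed, what remains? O⁺ still has 5 valence electrons; Be⁺ still has 1 valence electron; Na⁺ is the bare [Ne] core.
Pulling an electron out of a noble-gas core costs far more than removing a remaining valence electron, so Na sits at the high end of IE_2.
Valence configurations: O⁺ [He]2s²2p³, Be⁺ [He]2s¹.
The numbers (kJ/mol): O 3388, Be 1757, Na 4562.
Hence IE_2: Be < O < Na.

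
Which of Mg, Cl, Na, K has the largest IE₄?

Mg

After 3 electrons have been removed, what remains? Mg³⁺ is already 1 electron into the core; Cl³⁺ still has 4 valence electrons; Na³⁺ is already 2 electrons into the core; K³⁺ is already 2 electrons into the core.
Core electrons are held far more tightly than valence electrons, so K, Na and Mg top the IE_4 order.
Tabulated IE_4 (kJ/mol): Mg 10543, Cl 5159, Na 9543, K 5877.
So the fourth ionization energies run Cl < K < Na < Mg.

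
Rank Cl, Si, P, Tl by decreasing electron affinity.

Cl, Si, P, Tl

Adding an electron releases more energy for atoms nearer the top right (short of the noble gases).
These span different periods and groups, so the two trends combine.
P > Tl: both effects reinforce here, so P is clearly the higher of the two.
Si > P: this pair runs against the simple trend — see the exception note.
Cl > Si: Cl lies to the right of Si in period 3, so the across-period effect alone puts Cl higher.
Note the exception: Si has a higher electron affinity than P, contrary to the simple trend — adding an electron to P's half-filled 3p³ is unfavourable, so Si (3p²) has the more exothermic EA.
For reference (kJ/mol): Si 134, P 72, Cl 349, Tl 19.
So from highest to lowest: Cl > Si > P > Tl.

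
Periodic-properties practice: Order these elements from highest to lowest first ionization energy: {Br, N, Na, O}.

N > O > Br > Na

N is in period 2, group 15; O is in period 2, group 16; Na is in period 3, group 1; Br is in period 4, group 17.
Across a period the outer electron is held more tightly (higher IE₁); down a group it sits in a higher shell, more shielded, and comes off more easily.
These span different periods and groups, so the two trends combine.
Br > Na: the two effects oppose for this pair; the across-period effect wins (1140 vs 496 kJ/mol).
O > Br: period and group pull opposite ways; the down-group shift dominates (1314 vs 1140 kJ/mol).
N > O: this pair runs against the simple trend — see the exception note.
Note the exception: N has a higher first ionization energy than O, contrary to the simple trend — pairing an electron in O's 2p⁴ costs repulsion energy, so O ionizes more easily than half-filled N (2p³).
For reference (kJ/mol): N 1402, O 1314, Na 496, Br 1140.
So from highest to lowest: N > O > Br > Na.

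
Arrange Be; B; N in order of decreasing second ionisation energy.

N > B > Be

The second ionization energy removes an electron from the +1 ion. For each element: Be⁺ still has 1 valence electron; B⁺ still has 2 valence electrons; N⁺ still has 4 valence electrons.
All are still removing valence electrons, so compare the +1 ions as you would atoms: IE_2 generally rises across a period (higher Z_eff) and falls down a group (larger shell), subject to the usual subshell exceptions.
Valence configurations: Be⁺ [He]2s¹, B⁺ [He]2s², N⁺ [He]2s²2p².
Approximate IE_2 values (kJ/mol): Be 1757, B 2427, N 2856.
Hence IE_2: Be < B < N.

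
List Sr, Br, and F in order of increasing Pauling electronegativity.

Atoms toward the upper right of the periodic table pull bonding electrons most strongly.
Here both period and group differ, so the two effects have to be weighed against each other.
Br > Sr: both effects reinforce here, so Br is clearly the higher of the two.
F > Br: F sits above Br in group 17, so the down-group effect alone puts F higher.
For reference (Pauling): F 3.98, Br 2.96, Sr 0.95.
So from lowest to highest: Sr < Br < F.

Sr < Br < F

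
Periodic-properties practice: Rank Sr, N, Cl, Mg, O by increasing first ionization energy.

N is in period 2, group 15; O is in period 2, group 16; Mg is in period 3, group 2; Cl is in period 3, group 17; Sr is in period 5, group 2.
First ionization energy rises across a period (greater Z_eff holds electrons more tightly) and falls down a group (valence electrons are farther from the nucleus).
Here both period and group differ, so the two effects have to be weighed against each other.
Mg > Sr: Mg sits above Sr in group 2, so the down-group effect alone puts Mg higher.
Cl > Mg: both are in period 3; the period trend gives Cl the larger value.
O > Cl: period and group pull opposite ways; the down-group shift dominates (1314 vs 1251 kJ/mol).
N > O: this pair runs against the simple trend — see the exception note.
Note the exception: N has a higher first ionization energy than O, contrary to the simple trend — pairing an electron in O's 2p⁴ costs repulsion energy, so O ionizes more easily than half-filled N (2p³).
Tabulated first ionization energy (kJ/mol): N 1402, O 1314, Mg 738, Cl 1251, Sr 550.
So from lowest to highest: Sr < Mg < Cl < O < N.

Sr, Mg, Cl, O, N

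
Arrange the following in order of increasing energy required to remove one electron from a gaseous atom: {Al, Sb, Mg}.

Mg is in period 3, group 2; Al is in period 3, group 13; Sb is in period 5, group 15.
IE₁ increases left→right with effective nuclear charge and decreases top→bottom as the valence shell moves farther out.
Neither a single period nor a single group — weigh both effects.
Mg > Al: this pair runs against the simple trend — see the exception note.
Sb > Mg: the two effects oppose for this pair; the across-period effect wins (831 vs 738 kJ/mol).
Note the exception: Mg has a higher first ionization energy than Al, contrary to the simple trend — Al's single 3p electron is easier to remove than one from Mg's filled 3s².
Approximate values (kJ/mol): Mg 738, Al 578, Sb 831.
So from lowest to highest: Al < Mg < Sb.

Al < Mg < Sb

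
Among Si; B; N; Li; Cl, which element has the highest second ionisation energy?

Li

The second ionization energy removes an electron from the +1 ion. For each element: Si⁺ still has 3 valence electrons; B⁺ still has 2 valence electrons; N⁺ still has 4 valence electrons; Li⁺ is the bare [He] core; Cl⁺ still has 6 valence electrons.
Pulling an electron out of a noble-gas core costs far more than removing a remaining valence electron, so Li sits at the high end of IE_2.
Valence configurations: Si⁺ [Ne]3s²3p¹, B⁺ [He]2s², N⁺ [He]2s²2p², Cl⁺ [Ne]3s²3p⁴.
Tabulated IE_2 (kJ/mol): Si 1577, B 2427, N 2856, Li 7298, Cl 2298.
Putting it together, IE_2: Si < Cl < B < N < Li.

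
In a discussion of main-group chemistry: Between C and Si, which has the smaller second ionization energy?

Si

After 1 electron has been removed, what remains? C⁺ still has 3 valence electrons; Si⁺ still has 3 valence electrons.
All are still removing valence electrons, so compare the +1 ions as you would atoms: IE_2 generally rises across a period (higher Z_eff) and falls down a group (larger shell), subject to the usual subshell exceptions.
Valence configurations: C⁺ [He]2s²2p¹, Si⁺ [Ne]3s²3p¹.
Approximate IE_2 values (kJ/mol): C 2353, Si 1577.
Overall IE_2 order: Si < C.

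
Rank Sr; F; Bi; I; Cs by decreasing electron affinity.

F > I > Bi > Cs > Sr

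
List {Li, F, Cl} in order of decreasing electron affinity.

Li is in period 2, group 1; F is in period 2, group 17; Cl is in period 3, group 17.
Atoms with high Z_eff and room in the valence shell (especially the halogens) have the most exothermic electron affinities.
These span different periods and groups, so the two trends combine.
F > Li: F lies to the right of Li in period 2, so the across-period effect alone puts F higher.
Cl > F: this pair runs against the simple trend — see the exception note.
Note the exception: Cl has a higher electron affinity than F, contrary to the simple trend — F's small 2p subshell makes the incoming electron feel strong e⁻–e⁻ repulsion, so Cl actually releases more energy on gaining an electron.
Approximate values (kJ/mol): Li 60, F 328, Cl 349.
So from highest to lowest: Cl > F > Li.

Cl > F > Li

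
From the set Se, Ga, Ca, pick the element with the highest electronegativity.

EN rises left→right (higher Z_eff, smaller atoms) and falls top→bottom (larger, more shielded atoms).
All lie in period 4, so electronegativity increases left to right.
The highest electronegativity among these belongs to Se.

Se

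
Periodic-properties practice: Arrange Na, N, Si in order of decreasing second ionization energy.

After 1 electron has been removed, what remains? Na⁺ is the bare [Ne] core; N⁺ still has 4 valence electrons; Si⁺ still has 3 valence electrons.
Core electrons are held far more tightly than valence electrons, so Na tops the IE_2 order.
Valence configurations: N⁺ [He]2s²2p², Si⁺ [Ne]3s²3p¹.
Tabulated IE_2 (kJ/mol): Na 4562, N 2856, Si 1577.
So the second ionization energies run Si < N < Na.

Na > N > Si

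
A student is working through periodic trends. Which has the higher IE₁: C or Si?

C

Removing the outermost electron gets harder across a period and easier down a group.
All are in group 14, so first ionization energy increases up the group.
So C has the higher IE₁ (C > Si).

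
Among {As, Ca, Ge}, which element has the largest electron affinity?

Ge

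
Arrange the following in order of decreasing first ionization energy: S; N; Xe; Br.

N, Xe, Br, S

N is in period 2, group 15; S is in period 3, group 16; Br is in period 4, group 17; Xe is in period 5, group 18.
First ionization energy rises across a period (greater Z_eff holds electrons more tightly) and falls down a group (valence electrons are farther from the nucleus).
These sit on a diagonal, where the across-period and down-group effects partly cancel.
Br > S: period and group pull opposite ways; the across-period shift dominates (1140 vs 1000 kJ/mol).
Xe > Br: period and group pull opposite ways; the across-period shift dominates (1170 vs 1140 kJ/mol).
N > Xe: period and group pull opposite ways; the down-group shift dominates (1402 vs 1170 kJ/mol).
Approximate values (kJ/mol): N 1402, S 1000, Br 1140, Xe 1170.
So from highest to lowest: N > Xe > Br > S.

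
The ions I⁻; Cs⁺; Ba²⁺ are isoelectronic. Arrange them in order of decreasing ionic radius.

All of these have 54 electrons, so size is governed by nuclear charge alone: the more protons, the stronger the pull on the same electron cloud, and the smaller the ion.
Nuclear charges: Ba²⁺ (Z=56), Cs⁺ (Z=55), I⁻ (Z=53).
Largest to smallest: I⁻ > Cs⁺ > Ba²⁺.

I⁻ > Cs⁺ > Ba²⁺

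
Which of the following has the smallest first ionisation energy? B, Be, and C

B

Be is in period 2, group 2; B is in period 2, group 13; C is in period 2, group 14.
IE₁ increases left→right with effective nuclear charge and decreases top→bottom as the valence shell moves farther out.
All lie in period 2; the across-period trend (first ionization energy increases left to right) applies, with the exception below.
Note the exception: Be has a higher first ionization energy than B, contrary to the simple trend — removing B's lone 2p electron is easier than breaking Be's filled 2s².
For reference (kJ/mol): Be 900, B 801, C 1086.
The smallest first ionisation energy among these belongs to B.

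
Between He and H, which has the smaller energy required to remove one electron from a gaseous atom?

H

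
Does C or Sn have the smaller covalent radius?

C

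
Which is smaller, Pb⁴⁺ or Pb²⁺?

Pb⁴⁺

Both ions have Z = 82 protons, but Pb⁴⁺ has lost more electrons, so its remaining electrons feel a larger effective nuclear charge per electron and are pulled in more tightly.
Higher positive charge → smaller ion, so Pb²⁺ > Pb⁴⁺.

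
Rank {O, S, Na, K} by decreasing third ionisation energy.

Consider each +2 ion: O²⁺ still has 4 valence electrons; S²⁺ still has 4 valence electrons; Na²⁺ is already 1 electron into the core; K²⁺ is already 1 electron into the core.
Usually core removal costs more than valence removal, but here the competition is close: a tightly held n=2 valence electron can cost more to remove than an n=3 core electron, so the actual values have to decide it.
Valence configurations: O²⁺ [He]2s²2p², S²⁺ [Ne]3s²3p².
Tabulated IE_3 (kJ/mol): O 5300, S 3357, Na 6910, K 4420.
Putting it together, IE_3: S < K < O < Na.

Na > O > K > S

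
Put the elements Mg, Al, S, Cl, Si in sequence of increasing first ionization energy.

Mg is in period 3, group 2; Al is in period 3, group 13; Si is in period 3, group 14; S is in period 3, group 16; Cl is in period 3, group 17.
First ionization energy rises across a period (greater Z_eff holds electrons more tightly) and falls down a group (valence electrons are farther from the nucleus).
All lie in period 3; the across-period trend (first ionization energy increases left to right) applies, with the exception below.
Note the exception: Mg has a higher first ionization energy than Al, contrary to the simple trend — Al's single 3p electron is easier to remove than one from Mg's filled 3s².
Approximate values (kJ/mol): Mg 738, Al 578, Si 786, S 1000, Cl 1251.
So from lowest to highest: Al < Mg < Si < S < Cl.

Al < Mg < Si < S < Cl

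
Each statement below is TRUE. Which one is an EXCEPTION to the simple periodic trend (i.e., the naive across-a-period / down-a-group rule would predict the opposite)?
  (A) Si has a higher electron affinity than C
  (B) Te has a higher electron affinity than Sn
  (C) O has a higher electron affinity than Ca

(A)

The general trend: electron affinity increases across a period and decreases down a group.
(A) Si (period 3, group 14) vs C (period 2, group 14): the stated order contradicts the simple trend.
(B) Te (period 5, group 16) vs Sn (period 5, group 14): the stated order agrees with the simple trend.
(C) O (period 2, group 16) vs Ca (period 4, group 2): the stated order agrees with the simple trend.
The exception is (A): Si's larger, more diffuse 3p orbitals accept an added electron slightly more readily than C's compact 2p.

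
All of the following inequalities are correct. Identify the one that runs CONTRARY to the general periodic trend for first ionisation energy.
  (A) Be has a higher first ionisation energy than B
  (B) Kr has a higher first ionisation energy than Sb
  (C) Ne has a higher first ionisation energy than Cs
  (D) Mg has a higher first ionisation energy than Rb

The general trend: first ionisation energy increases across a period and decreases down a group.
(A) Be (period 2, group 2) vs B (period 2, group 13): the stated order contradicts the simple trend.
(B) Kr (period 4, group 18) vs Sb (period 5, group 15): the stated order agrees with the simple trend.
(C) Ne (period 2, group 18) vs Cs (period 6, group 1): the stated order agrees with the simple trend.
(D) Mg (period 3, group 2) vs Rb (period 5, group 1): the stated order agrees with the simple trend.
The exception is (A): removing B's lone 2p electron is easier than breaking Be's filled 2s².

(A)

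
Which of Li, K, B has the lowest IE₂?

The second ionization energy removes an electron from the +1 ion. For each element: Li⁺ is the bare [He] core; K⁺ is the bare [Ar] core; B⁺ still has 2 valence electrons.
Breaking into a closed-shell core is much more expensive than removing a leftover valence electron — K and Li have the largest IE_2 here.
Tabulated IE_2 (kJ/mol): Li 7298, K 3052, B 2427.
Putting it together, IE_2: B < K < Li.

B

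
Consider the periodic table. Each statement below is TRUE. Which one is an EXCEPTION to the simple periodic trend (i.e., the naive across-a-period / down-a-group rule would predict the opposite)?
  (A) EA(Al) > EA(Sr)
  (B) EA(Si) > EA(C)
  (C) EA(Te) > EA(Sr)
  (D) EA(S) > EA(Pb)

(B)

The general trend: electron affinity increases across a period and decreases down a group.
(A) Al (period 3, group 13) vs Sr (period 5, group 2): the stated order agrees with the simple trend.
(B) Si (period 3, group 14) vs C (period 2, group 14): the stated order contradicts the simple trend.
(C) Te (period 5, group 16) vs Sr (period 5, group 2): the stated order agrees with the simple trend.
(D) S (period 3, group 16) vs Pb (period 6, group 14): the stated order agrees with the simple trend.
The exception is (B): Si's larger, more diffuse 3p orbitals accept an added electron slightly more readily than C's compact 2p.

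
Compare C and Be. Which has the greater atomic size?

Be is in period 2, group 2; C is in period 2, group 14.
Radius decreases left→right (rising Z_eff, same n) and increases top→bottom (higher n).
All lie in period 2, so atomic radius increases right to left.
So Be has the greater atomic size (Be > C).

Be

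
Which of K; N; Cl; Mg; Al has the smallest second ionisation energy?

Mg

IE_2 is the cost of taking one more electron from the +1 cation: K⁺ is the bare [Ar] core; N⁺ still has 4 valence electrons; Cl⁺ still has 6 valence electrons; Mg⁺ still has 1 valence electron; Al⁺ still has 2 valence electrons.
Core electrons are held far more tightly than valence electrons, so K tops the IE_2 order.
Valence configurations: N⁺ [He]2s²2p², Cl⁺ [Ne]3s²3p⁴, Mg⁺ [Ne]3s¹, Al⁺ [Ne]3s².
The numbers (kJ/mol): K 3052, N 2856, Cl 2298, Mg 1451, Al 1817.
Hence IE_2: Mg < Al < Cl < N < K.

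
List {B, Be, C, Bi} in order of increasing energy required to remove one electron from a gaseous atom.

IE₁ increases left→right with effective nuclear charge and decreases top→bottom as the valence shell moves farther out.
These span different periods and groups, so the two trends combine.
B > Bi: the two effects oppose for this pair; the down-group effect wins (801 vs 703 kJ/mol).
Be > B: this pair runs against the simple trend — see the exception note.
C > Be: both are in period 2; the period trend gives C the larger value.
Note the exception: Be has a higher first ionization energy than B, contrary to the simple trend — removing B's lone 2p electron is easier than breaking Be's filled 2s².
Tabulated first ionization energy (kJ/mol): Be 900, B 801, C 1086, Bi 703.
So from lowest to highest: Bi < B < Be < C.

Bi, B, Be, C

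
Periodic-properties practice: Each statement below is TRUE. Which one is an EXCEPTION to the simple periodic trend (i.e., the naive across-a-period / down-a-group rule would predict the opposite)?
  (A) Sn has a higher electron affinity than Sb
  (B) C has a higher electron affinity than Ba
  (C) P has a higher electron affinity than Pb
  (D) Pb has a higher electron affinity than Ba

The general trend: electron affinity increases across a period and decreases down a group.
(A) Sn (period 5, group 14) vs Sb (period 5, group 15): the stated order contradicts the simple trend.
(B) C (period 2, group 14) vs Ba (period 6, group 2): the stated order agrees with the simple trend.
(C) P (period 3, group 15) vs Pb (period 6, group 14): the stated order agrees with the simple trend.
(D) Pb (period 6, group 14) vs Ba (period 6, group 2): the stated order agrees with the simple trend.
The exception is (A): adding an electron to Sb's half-filled 5p³ is unfavourable, so Sn has the more exothermic EA.

(A)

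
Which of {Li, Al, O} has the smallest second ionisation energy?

IE_2 is the cost of taking one more electron from the +1 cation: Li⁺ is the bare [He] core; Al⁺ still has 2 valence electrons; O⁺ still has 5 valence electrons.
Pulling an electron out of a noble-gas core costs far more than removing a remaining valence electron, so Li sits at the high end of IE_2.
Valence configurations: Al⁺ [Ne]3s², O⁺ [He]2s²2p³.
The numbers (kJ/mol): Li 7298, Al 1817, O 3388.
Hence IE_2: Al < O < Li.

Al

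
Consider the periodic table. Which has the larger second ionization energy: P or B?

B

The second ionization energy removes an electron from the +1 ion. For each element: P⁺ still has 4 valence electrons; B⁺ still has 2 valence electrons.
All are still removing valence electrons, so compare the +1 ions as you would atoms: IE_2 generally rises across a period (higher Z_eff) and falls down a group (larger shell), subject to the usual subshell exceptions.
Valence configurations: P⁺ [Ne]3s²3p², B⁺ [He]2s².
Tabulated IE_2 (kJ/mol): P 1907, B 2427.
Overall IE_2 order: P < B.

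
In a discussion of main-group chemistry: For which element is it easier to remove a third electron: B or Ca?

Consider each +2 ion: B²⁺ still has 1 valence electron; Ca²⁺ is the bare [Ar] core.
Pulling an electron out of a noble-gas core costs far more than removing a remaining valence electron, so Ca sits at the high end of IE_3.
The numbers (kJ/mol): B 3660, Ca 4912.
So the third ionization energies run B < Ca.

B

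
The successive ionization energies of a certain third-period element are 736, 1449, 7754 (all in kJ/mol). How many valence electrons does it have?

Look for the largest jump between consecutive ionization energies: IE3/IE2 ≈ 5.4, far larger than any earlier ratio.
That jump marks the point where a core electron is being removed. So the atom has 2 valence electrons.

2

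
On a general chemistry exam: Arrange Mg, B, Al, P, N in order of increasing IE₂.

Mg, Al, P, B, N

IE_2 is the cost of taking one more electron from the +1 cation: Mg⁺ still has 1 valence electron; B⁺ still has 2 valence electrons; Al⁺ still has 2 valence electrons; P⁺ still has 4 valence electrons; N⁺ still has 4 valence electrons.
All are still removing valence electrons, so compare the +1 ions as you would atoms: IE_2 generally rises across a period (higher Z_eff) and falls down a group (larger shell), subject to the usual subshell exceptions.
Valence configurations: Mg⁺ [Ne]3s¹, B⁺ [He]2s², Al⁺ [Ne]3s², P⁺ [Ne]3s²3p², N⁺ [He]2s²2p².
The numbers (kJ/mol): Mg 1451, B 2427, Al 1817, P 1907, N 2856.
Overall IE_2 order: Mg < Al < P < B < N.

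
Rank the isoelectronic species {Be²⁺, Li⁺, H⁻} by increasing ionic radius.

All of these have 2 electrons, so size is governed by nuclear charge alone: the more protons, the stronger the pull on the same electron cloud, and the smaller the ion.
Nuclear charges: Be²⁺ (Z=4), Li⁺ (Z=3), H⁻ (Z=1).
Smallest to largest: Be²⁺ < Li⁺ < H⁻.

Be²⁺, Li⁺, H⁻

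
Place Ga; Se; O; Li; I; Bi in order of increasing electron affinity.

Ga, Li, Bi, O, Se, I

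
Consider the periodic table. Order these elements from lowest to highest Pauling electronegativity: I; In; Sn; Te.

In is in period 5, group 13; Sn is in period 5, group 14; Te is in period 5, group 16; I is in period 5, group 17.
EN rises left→right (higher Z_eff, smaller atoms) and falls top→bottom (larger, more shielded atoms).
All lie in period 5, so electronegativity increases left to right.
So from lowest to highest: In < Sn < Te < I.

In, Sn, Te, I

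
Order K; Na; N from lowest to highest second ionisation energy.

IE_2 is the cost of taking one more electron from the +1 cation: K⁺ is the bare [Ar] core; Na⁺ is the bare [Ne] core; N⁺ still has 4 valence electrons.
Pulling an electron out of a noble-gas core costs far more than removing a remaining valence electron, so K and Na sit at the high end of IE_2.
Tabulated IE_2 (kJ/mol): K 3052, Na 4562, N 2856.
Overall IE_2 order: N < K < Na.

N, K, Na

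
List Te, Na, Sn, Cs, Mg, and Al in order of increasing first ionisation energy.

Cs < Na < Al < Sn < Mg < Te

Na is in period 3, group 1; Mg is in period 3, group 2; Al is in period 3, group 13; Sn is in period 5, group 14; Te is in period 5, group 16; Cs is in period 6, group 1.
Across a period the outer electron is held more tightly (higher IE₁); down a group it sits in a higher shell, more shielded, and comes off more easily.
These span different periods and groups, so the two trends combine.
Na > Cs: Na sits above Cs in group 1, so the down-group effect alone puts Na higher.
Al > Na: both are in period 3; the period trend gives Al the larger value.
Sn > Al: period and group pull opposite ways; the across-period shift dominates (709 vs 578 kJ/mol).
Mg > Sn: the two effects oppose for this pair; the down-group effect wins (738 vs 709 kJ/mol).
Te > Mg: the two effects oppose for this pair; the across-period effect wins (869 vs 738 kJ/mol).
Note the exception: Mg has a higher first ionization energy than Al, contrary to the simple trend — Al's single 3p electron is easier to remove than one from Mg's filled 3s².
Approximate values (kJ/mol): Na 496, Mg 738, Al 578, Sn 709, Te 869, Cs 376.
So from lowest to highest: Cs < Na < Al < Sn < Mg < Te.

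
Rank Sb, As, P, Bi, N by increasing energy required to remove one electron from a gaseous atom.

N is in period 2, group 15; P is in period 3, group 15; As is in period 4, group 15; Sb is in period 5, group 15; Bi is in period 6, group 15.
First ionization energy rises across a period (greater Z_eff holds electrons more tightly) and falls down a group (valence electrons are farther from the nucleus).
All are in group 15, so first ionization energy increases up the group.
So from lowest to highest: Bi < Sb < As < P < N.

Bi < Sb < As < P < N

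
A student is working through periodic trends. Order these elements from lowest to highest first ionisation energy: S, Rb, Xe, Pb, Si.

Across a period the outer electron is held more tightly (higher IE₁); down a group it sits in a higher shell, more shielded, and comes off more easily.
Neither a single period nor a single group — weigh both effects.
Pb > Rb: period and group pull opposite ways; the across-period shift dominates (716 vs 403 kJ/mol).
Si > Pb: Si sits above Pb in group 14, so the down-group effect alone puts Si higher.
S > Si: S lies to the right of Si in period 3, so the across-period effect alone puts S higher.
Xe > S: the two effects oppose for this pair; the across-period effect wins (1170 vs 1000 kJ/mol).
For reference (kJ/mol): Si 786, S 1000, Rb 403, Xe 1170, Pb 716.
So from lowest to highest: Rb < Pb < Si < S < Xe.

Rb < Pb < Si < S < Xe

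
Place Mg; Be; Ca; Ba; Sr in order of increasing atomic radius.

Be < Mg < Ca < Sr < Ba

Be is in period 2, group 2; Mg is in period 3, group 2; Ca is in period 4, group 2; Sr is in period 5, group 2; Ba is in period 6, group 2.
Moving right in a period, electrons are added to the same shell under a stronger nuclear pull, so atoms get smaller; moving down, a new shell is opened and atoms get larger.
All are in group 2, so atomic radius increases down the group.
So from smallest to largest: Be < Mg < Ca < Sr < Ba.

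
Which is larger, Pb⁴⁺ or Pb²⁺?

Pb²⁺

Both ions have Z = 82 protons, but Pb⁴⁺ has lost more electrons, so its remaining electrons feel a larger effective nuclear charge per electron and are pulled in more tightly.
Higher positive charge → smaller ion, so Pb²⁺ > Pb⁴⁺.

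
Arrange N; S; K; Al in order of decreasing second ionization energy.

IE_2 is the cost of taking one more electron from the +1 cation: N⁺ still has 4 valence electrons; S⁺ still has 5 valence electrons; K⁺ is the bare [Ar] core; Al⁺ still has 2 valence electrons.
Core electrons are held far more tightly than valence electrons, so K tops the IE_2 order.
Valence configurations: N⁺ [He]2s²2p², S⁺ [Ne]3s²3p³, Al⁺ [Ne]3s².
Tabulated IE_2 (kJ/mol): N 2856, S 2252, K 3052, Al 1817.
So the second ionization energies run Al < S < N < K.

K, N, S, Al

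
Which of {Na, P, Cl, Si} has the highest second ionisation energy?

Na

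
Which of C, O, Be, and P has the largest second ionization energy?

O

After 1 electron has been removed, what remains? C⁺ still has 3 valence electrons; O⁺ still has 5 valence electrons; Be⁺ still has 1 valence electron; P⁺ still has 4 valence electrons.
All are still removing valence electrons, so compare the +1 ions as you would atoms: IE_2 generally rises across a period (higher Z_eff) and falls down a group (larger shell), subject to the usual subshell exceptions.
Valence configurations: C⁺ [He]2s²2p¹, O⁺ [He]2s²2p³, Be⁺ [He]2s¹, P⁺ [Ne]3s²3p².
Tabulated IE_2 (kJ/mol): C 2353, O 3388, Be 1757, P 1907.
Putting it together, IE_2: Be < P < C < O.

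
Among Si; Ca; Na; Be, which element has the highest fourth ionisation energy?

The fourth ionization energy removes an electron from the +3 ion. For each element: Si³⁺ still has 1 valence electron; Ca³⁺ is already 1 electron into the core; Na³⁺ is already 2 electrons into the core; Be³⁺ is already 1 electron into the core.
Pulling an electron out of a noble-gas core costs far more than removing a remaining valence electron, so Ca, Na and Be sit at the high end of IE_4.
The numbers (kJ/mol): Si 4356, Ca 6491, Na 9543, Be 21007.
So the fourth ionization energies run Si < Ca < Na < Be.

Be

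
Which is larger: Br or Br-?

Br-

Forming Br- adds 1 electron to Br. More electron–electron repulsion in the same shell, with unchanged nuclear charge, lets the cloud expand.
An anion is larger than its parent atom: Br- > Br.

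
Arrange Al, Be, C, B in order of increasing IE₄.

After 3 electrons have been removed, what remains? Al³⁺ is the bare [Ne] core; Be³⁺ is already 1 electron into the core; C³⁺ still has 1 valence electron; B³⁺ is the bare [He] core.
Pulling an electron out of a noble-gas core costs far more than removing a remaining valence electron, so Al, Be and B sit at the high end of IE_4.
Approximate IE_4 values (kJ/mol): Al 11577, Be 21007, C 6223, B 25026.
So the fourth ionization energies run C < Al < Be < B.

C < Al < Be < B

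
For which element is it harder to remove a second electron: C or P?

The second ionization energy removes an electron from the +1 ion. For each element: C⁺ still has 3 valence electrons; P⁺ still has 4 valence electrons.
All are still removing valence electrons, so compare the +1 ions as you would atoms: IE_2 generally rises across a period (higher Z_eff) and falls down a group (larger shell), subject to the usual subshell exceptions.
Valence configurations: C⁺ [He]2s²2p¹, P⁺ [Ne]3s²3p².
The numbers (kJ/mol): C 2353, P 1907.
So the second ionization energies run P < C.

C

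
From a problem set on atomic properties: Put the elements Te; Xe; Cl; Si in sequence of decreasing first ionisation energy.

Cl, Xe, Te, Si

Si is in period 3, group 14; Cl is in period 3, group 17; Te is in period 5, group 16; Xe is in period 5, group 18.
IE₁ increases left→right with effective nuclear charge and decreases top→bottom as the valence shell moves farther out.
Here both period and group differ, so the two effects have to be weighed against each other.
Te > Si: period and group pull opposite ways; the across-period shift dominates (869 vs 786 kJ/mol).
Xe > Te: Xe lies to the right of Te in period 5, so the across-period effect alone puts Xe higher.
Cl > Xe: period and group pull opposite ways; the down-group shift dominates (1251 vs 1170 kJ/mol).
Approximate values (kJ/mol): Si 786, Cl 1251, Te 869, Xe 1170.
So from highest to lowest: Cl > Xe > Te > Si.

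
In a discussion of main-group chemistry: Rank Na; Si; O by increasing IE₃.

Si < O < Na

The third ionization energy removes an electron from the +2 ion. For each element: Na²⁺ is already 1 electron into the core; Si²⁺ still has 2 valence electrons; O²⁺ still has 4 valence electrons.
Pulling an electron out of a noble-gas core costs far more than removing a remaining valence electron, so Na sits at the high end of IE_3.
Valence configurations: Si²⁺ [Ne]3s², O²⁺ [He]2s²2p².
The numbers (kJ/mol): Na 6910, Si 3232, O 5300.
Putting it together, IE_3: Si < O < Na.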